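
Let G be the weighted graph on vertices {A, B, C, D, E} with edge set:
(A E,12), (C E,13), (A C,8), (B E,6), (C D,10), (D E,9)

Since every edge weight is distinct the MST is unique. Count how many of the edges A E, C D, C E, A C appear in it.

2

Kruskal: consider edges lightest-first.
B E (6): add. Components now {A} {B,E} {C} {D}
A C (8): add. Components now {A,C} {B,E} {D}
D E (9): add. Components now {A,C} {B,D,E}
C D (10): add. Components now {A,B,C,D,E}
MST edge set: {B E, A C, D E, C D}.
Of the listed edges, {C D, A C} are in the MST → 2.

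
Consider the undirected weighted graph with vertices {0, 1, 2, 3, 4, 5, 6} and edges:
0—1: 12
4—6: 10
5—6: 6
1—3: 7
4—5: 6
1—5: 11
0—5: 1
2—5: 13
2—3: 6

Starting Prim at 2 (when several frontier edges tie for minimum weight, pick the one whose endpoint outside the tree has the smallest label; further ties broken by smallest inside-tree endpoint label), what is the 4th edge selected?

Grow the tree from 2 using Prim:
Step 1: frontier [2—3 6, 2—5 13] → take 2—3 (6); add 3.
Step 2: frontier [2—5 13, 1—3 7] → take 1—3 (7); add 1.
Step 3: frontier [1—5 11, 0—1 12, 2—5 13] → take 1—5 (11); add 5.
Step 4: frontier [0—1 12, 0—5 1, 4—5 6, 5—6 6] → take 0—5 (1); add 0.
Step 5: frontier [4—5 6, 5—6 6] → take 4—5 (6); add 4.
Step 6: frontier [4—6 10, 5—6 6] → take 5—6 (6); add 6.
The 4th edge added is 0—5.

0-5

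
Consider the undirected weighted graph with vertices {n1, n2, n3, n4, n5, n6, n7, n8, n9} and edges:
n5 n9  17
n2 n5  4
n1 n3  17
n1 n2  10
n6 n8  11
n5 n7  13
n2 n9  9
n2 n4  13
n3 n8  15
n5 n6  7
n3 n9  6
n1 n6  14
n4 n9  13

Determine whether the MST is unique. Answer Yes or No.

No

Kruskal: consider edges lightest-first.
n2 n5 (4): add — endpoints in different components.
n3 n9 (6): add — endpoints in different components.
n5 n6 (7): add — endpoints in different components.
n2 n9 (9): add — endpoints in different components.
n1 n2 (10): add — endpoints in different components.
n6 n8 (11): add — endpoints in different components.
n2 n4 (13): add — endpoints in different components.
n4 n9 (13): skip — n4 and n9 already connected.
n5 n7 (13): add — endpoints in different components.
Non-tree edge n4 n9 has weight 13, equal to the heaviest edge on its tree cycle — swapping gives another MST of the same weight. Not unique.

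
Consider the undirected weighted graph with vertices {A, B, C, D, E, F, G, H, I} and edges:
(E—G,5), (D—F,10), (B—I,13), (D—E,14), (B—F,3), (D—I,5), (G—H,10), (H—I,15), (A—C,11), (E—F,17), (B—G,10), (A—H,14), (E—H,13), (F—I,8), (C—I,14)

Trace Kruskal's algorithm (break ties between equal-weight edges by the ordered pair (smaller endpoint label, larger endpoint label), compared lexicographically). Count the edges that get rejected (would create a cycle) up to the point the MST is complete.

Sort edges by weight, then run Kruskal:
B—F (3): add — endpoints in different components.
D—I (5): add — endpoints in different components.
E—G (5): add — endpoints in different components.
F—I (8): add — endpoints in different components.
B—G (10): add — endpoints in different components.
D—F (10): skip — D and F already connected.
G—H (10): add — endpoints in different components.
A—C (11): add — endpoints in different components.
B—I (13): skip — B and I already connected.
E—H (13): skip — E and H already connected.
A—H (14): add — endpoints in different components.
Edges rejected before the tree was complete: 3.

3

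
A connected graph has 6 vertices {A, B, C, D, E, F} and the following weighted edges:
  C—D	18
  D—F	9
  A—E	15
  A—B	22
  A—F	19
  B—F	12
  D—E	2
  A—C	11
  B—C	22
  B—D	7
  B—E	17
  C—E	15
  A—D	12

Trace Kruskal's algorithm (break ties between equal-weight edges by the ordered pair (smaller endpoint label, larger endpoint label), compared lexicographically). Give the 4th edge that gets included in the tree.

Kruskal: consider edges lightest-first.
D—E (2): add — endpoints in different components.
B—D (7): add — endpoints in different components.
D—F (9): add — endpoints in different components.
A—C (11): add — endpoints in different components.
A—D (12): add — endpoints in different components.
The 4th edge added is A—C.

A-C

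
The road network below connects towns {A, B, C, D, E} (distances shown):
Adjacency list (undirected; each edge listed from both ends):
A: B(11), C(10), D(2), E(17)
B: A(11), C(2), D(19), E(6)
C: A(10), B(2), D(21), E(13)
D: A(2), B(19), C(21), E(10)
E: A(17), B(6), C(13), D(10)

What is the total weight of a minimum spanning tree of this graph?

20

Grow the tree from E using Prim:
Step 1: frontier [B E 6, D E 10, C E 13, A E 17] → take B E (6); add B.
Step 2: frontier [B C 2, A B 11, B D 19, D E 10, C E 13, A E 17] → take B C (2); add C.
Step 3: frontier [A B 11, B D 19, A C 10, C D 21, D E 10, A E 17] → take A C (10); add A.
Step 4: frontier [A D 2, B D 19, C D 21, D E 10] → take A D (2); add D.
MST edges: B E, B C, A C, A D; total weight 6+2+10+2 = 20.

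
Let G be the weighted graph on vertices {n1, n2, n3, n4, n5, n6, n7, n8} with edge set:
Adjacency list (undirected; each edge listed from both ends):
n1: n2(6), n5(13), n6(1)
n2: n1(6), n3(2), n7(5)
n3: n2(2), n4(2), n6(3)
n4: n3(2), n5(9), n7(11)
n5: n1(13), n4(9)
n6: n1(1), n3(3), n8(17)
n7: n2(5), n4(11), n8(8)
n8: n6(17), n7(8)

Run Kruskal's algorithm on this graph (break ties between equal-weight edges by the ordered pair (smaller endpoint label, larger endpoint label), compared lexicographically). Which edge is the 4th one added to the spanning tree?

Kruskal's algorithm — process edges by increasing weight (ties by edge label):
n1 n6 (1): add — endpoints in different components.
n2 n3 (2): add — endpoints in different components.
n3 n4 (2): add — endpoints in different components.
n3 n6 (3): add — endpoints in different components.
n2 n7 (5): add — endpoints in different components.
n1 n2 (6): skip — n2 and n1 already connected.
n7 n8 (8): add — endpoints in different components.
n4 n5 (9): add — endpoints in different components.
The 4th edge added is n3 n6.

n3-n6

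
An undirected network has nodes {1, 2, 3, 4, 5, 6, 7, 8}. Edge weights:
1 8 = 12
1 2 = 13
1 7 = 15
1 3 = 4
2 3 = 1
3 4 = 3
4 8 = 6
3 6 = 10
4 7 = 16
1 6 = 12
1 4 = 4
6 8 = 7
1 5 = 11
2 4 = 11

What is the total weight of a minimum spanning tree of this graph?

47

Sort edges by weight, then run Kruskal:
2 3 (1): add — endpoints in different components.
3 4 (3): add — endpoints in different components.
1 3 (4): add — endpoints in different components.
1 4 (4): skip — 1 and 4 already connected.
4 8 (6): add — endpoints in different components.
6 8 (7): add — endpoints in different components.
3 6 (10): skip — 3 and 6 already connected.
1 5 (11): add — endpoints in different components.
2 4 (11): skip — 2 and 4 already connected.
1 6 (12): skip — 1 and 6 already connected.
1 8 (12): skip — 1 and 8 already connected.
1 2 (13): skip — 1 and 2 already connected.
1 7 (15): add — endpoints in different components.
MST edges: 2 3, 3 4, 1 3, 4 8, 6 8, 1 5, 1 7; total weight 1+3+4+6+7+11+15 = 47.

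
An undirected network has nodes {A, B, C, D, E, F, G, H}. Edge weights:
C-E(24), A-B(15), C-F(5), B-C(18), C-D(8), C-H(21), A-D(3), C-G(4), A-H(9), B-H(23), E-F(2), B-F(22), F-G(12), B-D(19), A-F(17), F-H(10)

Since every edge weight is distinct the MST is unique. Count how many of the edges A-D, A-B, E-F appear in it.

3

Kruskal: consider edges lightest-first.
E-F (2): add — endpoints in different components.
A-D (3): add — endpoints in different components.
C-G (4): add — endpoints in different components.
C-F (5): add — endpoints in different components.
C-D (8): add — endpoints in different components.
A-H (9): add — endpoints in different components.
F-H (10): skip — F and H already connected.
F-G (12): skip — F and G already connected.
A-B (15): add — endpoints in different components.
MST edge set: {E-F, A-D, C-G, C-F, C-D, A-H, A-B}.
Of the listed edges, {A-D, A-B, E-F} are in the MST → 3.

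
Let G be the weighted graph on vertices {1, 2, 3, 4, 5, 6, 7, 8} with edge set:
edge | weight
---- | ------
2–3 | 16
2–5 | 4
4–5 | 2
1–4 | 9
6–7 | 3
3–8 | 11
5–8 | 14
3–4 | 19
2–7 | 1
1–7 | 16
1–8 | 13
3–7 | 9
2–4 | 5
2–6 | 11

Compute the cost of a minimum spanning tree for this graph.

39

Kruskal's algorithm — process edges by increasing weight (ties by edge label):
2–7 (1): add — endpoints in different components.
4–5 (2): add — endpoints in different components.
6–7 (3): add — endpoints in different components.
2–5 (4): add — endpoints in different components.
2–4 (5): skip — 2 and 4 already connected.
1–4 (9): add — endpoints in different components.
3–7 (9): add — endpoints in different components.
2–6 (11): skip — 2 and 6 already connected.
3–8 (11): add — endpoints in different components.
MST edges: 2–7, 4–5, 6–7, 2–5, 1–4, 3–7, 3–8; total weight 1+2+3+4+9+9+11 = 39.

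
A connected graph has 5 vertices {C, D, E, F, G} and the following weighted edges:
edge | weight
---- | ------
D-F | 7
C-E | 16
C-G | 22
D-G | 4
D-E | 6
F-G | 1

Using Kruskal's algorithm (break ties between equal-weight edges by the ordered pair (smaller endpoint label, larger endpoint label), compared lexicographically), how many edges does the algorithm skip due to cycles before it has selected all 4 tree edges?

1

Kruskal's algorithm — process edges by increasing weight (ties by edge label):
F-G (1): add — endpoints in different components.
D-G (4): add — endpoints in different components.
D-E (6): add — endpoints in different components.
D-F (7): skip — D and F already connected.
C-E (16): add — endpoints in different components.
Edges rejected before the tree was complete: 1.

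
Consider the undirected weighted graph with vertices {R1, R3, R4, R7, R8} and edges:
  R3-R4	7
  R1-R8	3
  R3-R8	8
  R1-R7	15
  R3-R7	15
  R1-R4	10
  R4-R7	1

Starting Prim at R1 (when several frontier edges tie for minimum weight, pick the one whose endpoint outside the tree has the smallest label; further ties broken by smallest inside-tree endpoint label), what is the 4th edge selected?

Grow the tree from R1 using Prim:
Step 1: cheapest edge leaving the tree is R1-R8 (3); add R8.
Step 2: cheapest edge leaving the tree is R3-R8 (8); add R3.
Step 3: cheapest edge leaving the tree is R3-R4 (7); add R4.
Step 4: cheapest edge leaving the tree is R4-R7 (1); add R7.
The 4th edge added is R4-R7.

R4-R7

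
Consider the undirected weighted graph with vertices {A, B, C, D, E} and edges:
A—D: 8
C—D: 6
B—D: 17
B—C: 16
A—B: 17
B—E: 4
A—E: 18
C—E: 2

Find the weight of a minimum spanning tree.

20

Prim, starting at E.
Step 1: cheapest edge leaving the tree is C—E (2); add C.
Step 2: cheapest edge leaving the tree is B—E (4); add B.
Step 3: cheapest edge leaving the tree is C—D (6); add D.
Step 4: cheapest edge leaving the tree is A—D (8); add A.
MST edges: C—E, B—E, C—D, A—D; total weight 2+4+6+8 = 20.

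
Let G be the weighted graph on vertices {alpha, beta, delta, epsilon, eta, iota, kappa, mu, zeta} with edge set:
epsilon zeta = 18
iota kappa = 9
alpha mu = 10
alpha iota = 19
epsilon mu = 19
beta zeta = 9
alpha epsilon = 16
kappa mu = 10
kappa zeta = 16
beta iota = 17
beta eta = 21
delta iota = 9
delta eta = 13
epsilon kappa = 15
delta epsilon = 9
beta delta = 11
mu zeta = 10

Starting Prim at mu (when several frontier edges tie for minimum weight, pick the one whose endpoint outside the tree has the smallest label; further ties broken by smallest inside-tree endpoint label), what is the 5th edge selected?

Prim, starting at mu.
Step 1: cheapest edge leaving the tree is alpha mu (10); add alpha.
Step 2: cheapest edge leaving the tree is kappa mu (10); add kappa.
Step 3: cheapest edge leaving the tree is iota kappa (9); add iota.
Step 4: cheapest edge leaving the tree is delta iota (9); add delta.
Step 5: cheapest edge leaving the tree is delta epsilon (9); add epsilon.
Step 6: cheapest edge leaving the tree is mu zeta (10); add zeta.
Step 7: cheapest edge leaving the tree is beta zeta (9); add beta.
Step 8: cheapest edge leaving the tree is delta eta (13); add eta.
The 5th edge added is delta epsilon.

delta-epsilon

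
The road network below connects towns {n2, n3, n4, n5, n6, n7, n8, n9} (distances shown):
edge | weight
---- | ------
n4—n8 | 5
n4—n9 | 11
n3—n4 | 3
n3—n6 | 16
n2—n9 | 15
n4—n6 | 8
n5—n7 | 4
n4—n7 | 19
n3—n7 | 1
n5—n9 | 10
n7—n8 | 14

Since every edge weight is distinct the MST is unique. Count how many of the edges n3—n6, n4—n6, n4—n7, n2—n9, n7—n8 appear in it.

2

Sort edges by weight, then run Kruskal:
n3—n7 (1): add — endpoints in different components.
n3—n4 (3): add — endpoints in different components.
n5—n7 (4): add — endpoints in different components.
n4—n8 (5): add — endpoints in different components.
n4—n6 (8): add — endpoints in different components.
n5—n9 (10): add — endpoints in different components.
n4—n9 (11): skip — n9 and n4 already connected.
n7—n8 (14): skip — n7 and n8 already connected.
n2—n9 (15): add — endpoints in different components.
MST edge set: {n3—n7, n3—n4, n5—n7, n4—n8, n4—n6, n5—n9, n2—n9}.
Of the listed edges, {n4—n6, n2—n9} are in the MST → 2.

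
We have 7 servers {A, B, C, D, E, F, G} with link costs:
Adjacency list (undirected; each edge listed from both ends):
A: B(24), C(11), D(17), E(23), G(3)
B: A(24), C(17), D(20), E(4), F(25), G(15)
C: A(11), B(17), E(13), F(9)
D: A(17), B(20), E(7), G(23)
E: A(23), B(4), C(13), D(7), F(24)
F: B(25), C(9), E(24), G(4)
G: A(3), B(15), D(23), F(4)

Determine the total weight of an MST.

Prim's algorithm from E:
Step 1: cheapest edge leaving the tree is B E (4); add B.
Step 2: cheapest edge leaving the tree is D E (7); add D.
Step 3: cheapest edge leaving the tree is C E (13); add C.
Step 4: cheapest edge leaving the tree is C F (9); add F.
Step 5: cheapest edge leaving the tree is F G (4); add G.
Step 6: cheapest edge leaving the tree is A G (3); add A.
MST edges: B E, D E, C E, C F, F G, A G; total weight 4+7+13+9+4+3 = 40.

40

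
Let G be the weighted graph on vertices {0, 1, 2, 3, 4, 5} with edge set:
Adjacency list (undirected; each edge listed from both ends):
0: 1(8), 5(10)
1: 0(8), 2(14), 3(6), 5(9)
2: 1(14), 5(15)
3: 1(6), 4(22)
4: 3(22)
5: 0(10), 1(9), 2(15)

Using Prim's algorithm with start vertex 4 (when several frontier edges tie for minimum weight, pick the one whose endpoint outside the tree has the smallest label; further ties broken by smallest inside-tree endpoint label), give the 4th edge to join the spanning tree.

1-5

Prim, starting at 4.
Step 1: cheapest edge leaving the tree is 3—4 (22); add 3.
Step 2: cheapest edge leaving the tree is 1—3 (6); add 1.
Step 3: cheapest edge leaving the tree is 0—1 (8); add 0.
Step 4: cheapest edge leaving the tree is 1—5 (9); add 5.
Step 5: cheapest edge leaving the tree is 1—2 (14); add 2.
The 4th edge added is 1—5.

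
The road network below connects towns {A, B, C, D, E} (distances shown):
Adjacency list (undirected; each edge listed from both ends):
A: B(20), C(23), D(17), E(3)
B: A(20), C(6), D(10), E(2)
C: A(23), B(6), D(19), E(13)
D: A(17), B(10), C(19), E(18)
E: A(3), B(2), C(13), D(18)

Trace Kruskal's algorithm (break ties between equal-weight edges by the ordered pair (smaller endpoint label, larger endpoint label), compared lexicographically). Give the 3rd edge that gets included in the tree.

Sort edges by weight, then run Kruskal:
B–E (2): add. Components now {A} {B,E} {C} {D}
A–E (3): add. Components now {A,B,E} {C} {D}
B–C (6): add. Components now {A,B,C,E} {D}
B–D (10): add. Components now {A,B,C,D,E}
The 3rd edge added is B–C.

B-C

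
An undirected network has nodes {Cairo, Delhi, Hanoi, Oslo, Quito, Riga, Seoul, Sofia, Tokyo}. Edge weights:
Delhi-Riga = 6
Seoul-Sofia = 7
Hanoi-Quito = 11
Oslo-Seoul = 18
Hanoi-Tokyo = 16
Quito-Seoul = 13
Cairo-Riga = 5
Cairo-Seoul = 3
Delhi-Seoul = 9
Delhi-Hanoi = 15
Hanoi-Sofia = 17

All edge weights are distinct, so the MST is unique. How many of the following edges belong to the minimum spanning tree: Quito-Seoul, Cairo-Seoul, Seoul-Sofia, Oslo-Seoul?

4

Kruskal: consider edges lightest-first.
Cairo-Seoul (3): add — endpoints in different components.
Cairo-Riga (5): add — endpoints in different components.
Delhi-Riga (6): add — endpoints in different components.
Seoul-Sofia (7): add — endpoints in different components.
Delhi-Seoul (9): skip — Delhi and Seoul already connected.
Hanoi-Quito (11): add — endpoints in different components.
Quito-Seoul (13): add — endpoints in different components.
Delhi-Hanoi (15): skip — Delhi and Hanoi already connected.
Hanoi-Tokyo (16): add — endpoints in different components.
Hanoi-Sofia (17): skip — Hanoi and Sofia already connected.
Oslo-Seoul (18): add — endpoints in different components.
MST edge set: {Cairo-Seoul, Cairo-Riga, Delhi-Riga, Seoul-Sofia, Hanoi-Quito, Quito-Seoul, Hanoi-Tokyo, Oslo-Seoul}.
Of the listed edges, {Quito-Seoul, Cairo-Seoul, Seoul-Sofia, Oslo-Seoul} are in the MST → 4.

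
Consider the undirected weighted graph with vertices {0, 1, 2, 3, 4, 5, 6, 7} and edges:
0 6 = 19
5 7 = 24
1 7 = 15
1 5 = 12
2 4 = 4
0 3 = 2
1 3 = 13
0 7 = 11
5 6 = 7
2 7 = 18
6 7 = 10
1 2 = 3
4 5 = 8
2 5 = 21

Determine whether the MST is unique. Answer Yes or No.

Sort edges by weight, then run Kruskal:
0 3 (2): add — endpoints in different components.
1 2 (3): add — endpoints in different components.
2 4 (4): add — endpoints in different components.
5 6 (7): add — endpoints in different components.
4 5 (8): add — endpoints in different components.
6 7 (10): add — endpoints in different components.
0 7 (11): add — endpoints in different components.
Every non-tree edge has weight strictly greater than the heaviest edge on the tree path between its endpoints, so the MST is unique.

Yes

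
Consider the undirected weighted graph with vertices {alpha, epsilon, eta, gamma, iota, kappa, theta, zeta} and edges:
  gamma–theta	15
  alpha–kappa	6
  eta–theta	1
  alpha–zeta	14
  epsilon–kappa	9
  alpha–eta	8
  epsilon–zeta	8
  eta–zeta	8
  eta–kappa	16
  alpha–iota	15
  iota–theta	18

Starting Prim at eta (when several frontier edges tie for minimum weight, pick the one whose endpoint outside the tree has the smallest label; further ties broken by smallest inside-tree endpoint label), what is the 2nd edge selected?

Prim's algorithm from eta:
Step 1: cheapest edge leaving the tree is eta–theta (1); add theta.
Step 2: cheapest edge leaving the tree is alpha–eta (8); add alpha.
Step 3: cheapest edge leaving the tree is alpha–kappa (6); add kappa.
Step 4: cheapest edge leaving the tree is eta–zeta (8); add zeta.
Step 5: cheapest edge leaving the tree is epsilon–zeta (8); add epsilon.
Step 6: cheapest edge leaving the tree is gamma–theta (15); add gamma.
Step 7: cheapest edge leaving the tree is alpha–iota (15); add iota.
The 2nd edge added is alpha–eta.

alpha-eta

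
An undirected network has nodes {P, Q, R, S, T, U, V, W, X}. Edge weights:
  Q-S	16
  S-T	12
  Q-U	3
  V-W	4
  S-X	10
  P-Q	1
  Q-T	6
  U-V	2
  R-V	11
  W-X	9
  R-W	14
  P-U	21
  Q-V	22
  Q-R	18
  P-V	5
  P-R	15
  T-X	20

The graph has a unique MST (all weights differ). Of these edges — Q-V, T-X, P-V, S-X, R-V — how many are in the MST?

Sort edges by weight, then run Kruskal:
P-Q (1): add — endpoints in different components.
U-V (2): add — endpoints in different components.
Q-U (3): add — endpoints in different components.
V-W (4): add — endpoints in different components.
P-V (5): skip — V and P already connected.
Q-T (6): add — endpoints in different components.
W-X (9): add — endpoints in different components.
S-X (10): add — endpoints in different components.
R-V (11): add — endpoints in different components.
MST edge set: {P-Q, U-V, Q-U, V-W, Q-T, W-X, S-X, R-V}.
Of the listed edges, {S-X, R-V} are in the MST → 2.

2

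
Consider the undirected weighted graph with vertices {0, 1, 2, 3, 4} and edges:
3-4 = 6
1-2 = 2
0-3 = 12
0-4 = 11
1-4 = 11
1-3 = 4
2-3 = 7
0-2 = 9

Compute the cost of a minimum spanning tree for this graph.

21

Prim's algorithm from 0:
Step 1: frontier [0-2 9, 0-4 11, 0-3 12] → take 0-2 (9); add 2.
Step 2: frontier [0-4 11, 0-3 12, 1-2 2, 2-3 7] → take 1-2 (2); add 1.
Step 3: frontier [0-4 11, 0-3 12, 1-3 4, 1-4 11, 2-3 7] → take 1-3 (4); add 3.
Step 4: frontier [0-4 11, 1-4 11, 3-4 6] → take 3-4 (6); add 4.
MST edges: 0-2, 1-2, 1-3, 3-4; total weight 9+2+4+6 = 21.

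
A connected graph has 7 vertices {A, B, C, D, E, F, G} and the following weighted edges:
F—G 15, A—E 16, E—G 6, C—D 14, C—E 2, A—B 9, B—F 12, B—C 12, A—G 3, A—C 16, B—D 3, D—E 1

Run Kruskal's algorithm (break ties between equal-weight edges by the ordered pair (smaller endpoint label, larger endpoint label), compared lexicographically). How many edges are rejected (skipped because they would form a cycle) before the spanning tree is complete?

2

Kruskal: consider edges lightest-first.
D—E (1): add — endpoints in different components.
C—E (2): add — endpoints in different components.
A—G (3): add — endpoints in different components.
B—D (3): add — endpoints in different components.
E—G (6): add — endpoints in different components.
A—B (9): skip — A and B already connected.
B—C (12): skip — B and C already connected.
B—F (12): add — endpoints in different components.
Edges rejected before the tree was complete: 2.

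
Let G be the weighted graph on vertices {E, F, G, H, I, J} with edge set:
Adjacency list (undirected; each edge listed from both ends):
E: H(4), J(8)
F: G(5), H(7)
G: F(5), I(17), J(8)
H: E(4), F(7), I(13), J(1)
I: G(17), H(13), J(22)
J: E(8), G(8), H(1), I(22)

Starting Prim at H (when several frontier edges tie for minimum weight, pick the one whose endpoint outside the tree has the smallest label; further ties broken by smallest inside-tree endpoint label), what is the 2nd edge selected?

Prim's algorithm from H:
Step 1: cheapest edge leaving the tree is H-J (1); add J.
Step 2: cheapest edge leaving the tree is E-H (4); add E.
Step 3: cheapest edge leaving the tree is F-H (7); add F.
Step 4: cheapest edge leaving the tree is F-G (5); add G.
Step 5: cheapest edge leaving the tree is H-I (13); add I.
The 2nd edge added is E-H.

E-H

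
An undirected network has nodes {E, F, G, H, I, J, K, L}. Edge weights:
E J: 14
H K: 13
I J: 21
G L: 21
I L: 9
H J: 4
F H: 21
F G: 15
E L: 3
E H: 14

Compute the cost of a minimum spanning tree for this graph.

Prim's algorithm from K:
Step 1: frontier [H K 13] → take H K (13); add H.
Step 2: frontier [H J 4, E H 14, F H 21] → take H J (4); add J.
Step 3: frontier [E H 14, F H 21, E J 14, I J 21] → take E H (14); add E.
Step 4: frontier [E L 3, F H 21, I J 21] → take E L (3); add L.
Step 5: frontier [F H 21, I J 21, I L 9, G L 21] → take I L (9); add I.
Step 6: frontier [F H 21, G L 21] → take F H (21); add F.
Step 7: frontier [F G 15, G L 21] → take F G (15); add G.
MST edges: H K, H J, E H, E L, I L, F H, F G; total weight 13+4+14+3+9+21+15 = 79.

79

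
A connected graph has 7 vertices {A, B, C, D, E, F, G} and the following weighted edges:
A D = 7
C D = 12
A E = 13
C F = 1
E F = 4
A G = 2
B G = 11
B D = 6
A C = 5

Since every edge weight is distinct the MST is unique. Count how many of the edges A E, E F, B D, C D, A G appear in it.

Kruskal: consider edges lightest-first.
C F (1): add — endpoints in different components.
A G (2): add — endpoints in different components.
E F (4): add — endpoints in different components.
A C (5): add — endpoints in different components.
B D (6): add — endpoints in different components.
A D (7): add — endpoints in different components.
MST edge set: {C F, A G, E F, A C, B D, A D}.
Of the listed edges, {E F, B D, A G} are in the MST → 3.

3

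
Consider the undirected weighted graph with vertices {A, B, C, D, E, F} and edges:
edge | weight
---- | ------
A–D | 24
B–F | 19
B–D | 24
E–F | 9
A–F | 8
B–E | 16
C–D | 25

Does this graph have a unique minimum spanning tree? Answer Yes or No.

Sort edges by weight, then run Kruskal:
A–F (8): add — endpoints in different components.
E–F (9): add — endpoints in different components.
B–E (16): add — endpoints in different components.
B–F (19): skip — B and F already connected.
A–D (24): add — endpoints in different components.
B–D (24): skip — B and D already connected.
C–D (25): add — endpoints in different components.
Non-tree edge B–D has weight 24, equal to the heaviest edge on its tree cycle — swapping gives another MST of the same weight. Not unique.

No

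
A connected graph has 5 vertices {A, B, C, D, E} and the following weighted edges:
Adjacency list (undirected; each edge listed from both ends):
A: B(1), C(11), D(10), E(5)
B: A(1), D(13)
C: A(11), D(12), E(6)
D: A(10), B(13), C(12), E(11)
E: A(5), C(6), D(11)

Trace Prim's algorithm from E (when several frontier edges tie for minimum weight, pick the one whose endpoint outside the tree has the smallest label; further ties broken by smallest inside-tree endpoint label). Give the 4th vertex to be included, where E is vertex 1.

Prim's algorithm from E:
Step 1: cheapest edge leaving the tree is A E (5); add A.
Step 2: cheapest edge leaving the tree is A B (1); add B.
Step 3: cheapest edge leaving the tree is C E (6); add C.
Step 4: cheapest edge leaving the tree is A D (10); add D.
Vertex order: E, A, B, C, D. The 4th vertex is C.

C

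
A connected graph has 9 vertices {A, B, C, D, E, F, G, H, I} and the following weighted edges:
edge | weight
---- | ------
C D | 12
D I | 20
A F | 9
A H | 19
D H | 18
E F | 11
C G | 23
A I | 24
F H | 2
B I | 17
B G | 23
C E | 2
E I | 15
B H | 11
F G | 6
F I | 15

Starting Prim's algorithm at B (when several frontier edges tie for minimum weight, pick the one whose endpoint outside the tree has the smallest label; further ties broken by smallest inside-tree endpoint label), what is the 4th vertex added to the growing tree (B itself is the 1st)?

Prim's algorithm from B:
Step 1: cheapest edge leaving the tree is B H (11); add H.
Step 2: cheapest edge leaving the tree is F H (2); add F.
Step 3: cheapest edge leaving the tree is F G (6); add G.
Step 4: cheapest edge leaving the tree is A F (9); add A.
Step 5: cheapest edge leaving the tree is E F (11); add E.
Step 6: cheapest edge leaving the tree is C E (2); add C.
Step 7: cheapest edge leaving the tree is C D (12); add D.
Step 8: cheapest edge leaving the tree is E I (15); add I.
Vertex order: B, H, F, G, A, E, C, D, I. The 4th vertex is G.

G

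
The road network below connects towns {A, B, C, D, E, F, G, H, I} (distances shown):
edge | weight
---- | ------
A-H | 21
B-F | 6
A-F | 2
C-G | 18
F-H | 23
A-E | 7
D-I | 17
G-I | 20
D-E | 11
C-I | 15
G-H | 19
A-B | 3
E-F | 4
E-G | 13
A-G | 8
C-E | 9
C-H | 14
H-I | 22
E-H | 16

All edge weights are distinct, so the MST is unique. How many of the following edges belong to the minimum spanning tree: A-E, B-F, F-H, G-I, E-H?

Sort edges by weight, then run Kruskal:
A-F (2): add — endpoints in different components.
A-B (3): add — endpoints in different components.
E-F (4): add — endpoints in different components.
B-F (6): skip — B and F already connected.
A-E (7): skip — A and E already connected.
A-G (8): add — endpoints in different components.
C-E (9): add — endpoints in different components.
D-E (11): add — endpoints in different components.
E-G (13): skip — E and G already connected.
C-H (14): add — endpoints in different components.
C-I (15): add — endpoints in different components.
MST edge set: {A-F, A-B, E-F, A-G, C-E, D-E, C-H, C-I}.
Of the listed edges, {} are in the MST → 0.

0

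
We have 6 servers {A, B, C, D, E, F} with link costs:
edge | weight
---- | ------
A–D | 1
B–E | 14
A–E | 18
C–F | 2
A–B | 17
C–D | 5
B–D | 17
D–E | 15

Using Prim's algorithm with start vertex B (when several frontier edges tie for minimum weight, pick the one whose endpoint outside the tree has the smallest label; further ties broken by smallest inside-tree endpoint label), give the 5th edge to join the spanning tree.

C-F

Grow the tree from B using Prim:
Step 1: frontier [B–E 14, A–B 17, B–D 17] → take B–E (14); add E.
Step 2: frontier [A–B 17, B–D 17, D–E 15, A–E 18] → take D–E (15); add D.
Step 3: frontier [A–B 17, A–D 1, C–D 5, A–E 18] → take A–D (1); add A.
Step 4: frontier [C–D 5] → take C–D (5); add C.
Step 5: frontier [C–F 2] → take C–F (2); add F.
The 5th edge added is C–F.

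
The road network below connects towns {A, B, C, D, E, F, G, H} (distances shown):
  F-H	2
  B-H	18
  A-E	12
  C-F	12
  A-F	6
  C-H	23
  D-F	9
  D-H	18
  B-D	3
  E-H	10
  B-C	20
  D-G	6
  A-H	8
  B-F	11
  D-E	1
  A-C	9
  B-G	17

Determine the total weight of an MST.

Grow the tree from G using Prim:
Step 1: cheapest edge leaving the tree is D-G (6); add D.
Step 2: cheapest edge leaving the tree is D-E (1); add E.
Step 3: cheapest edge leaving the tree is B-D (3); add B.
Step 4: cheapest edge leaving the tree is D-F (9); add F.
Step 5: cheapest edge leaving the tree is F-H (2); add H.
Step 6: cheapest edge leaving the tree is A-F (6); add A.
Step 7: cheapest edge leaving the tree is A-C (9); add C.
MST edges: D-G, D-E, B-D, D-F, F-H, A-F, A-C; total weight 6+1+3+9+2+6+9 = 36.

36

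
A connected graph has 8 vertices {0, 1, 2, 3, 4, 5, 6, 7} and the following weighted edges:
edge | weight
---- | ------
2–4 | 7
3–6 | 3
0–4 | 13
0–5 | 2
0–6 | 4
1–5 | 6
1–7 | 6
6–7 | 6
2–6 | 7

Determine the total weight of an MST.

Sort edges by weight, then run Kruskal:
0–5 (2): add — endpoints in different components.
3–6 (3): add — endpoints in different components.
0–6 (4): add — endpoints in different components.
1–5 (6): add — endpoints in different components.
1–7 (6): add — endpoints in different components.
6–7 (6): skip — 6 and 7 already connected.
2–4 (7): add — endpoints in different components.
2–6 (7): add — endpoints in different components.
MST edges: 0–5, 3–6, 0–6, 1–5, 1–7, 2–4, 2–6; total weight 2+3+4+6+6+7+7 = 35.

35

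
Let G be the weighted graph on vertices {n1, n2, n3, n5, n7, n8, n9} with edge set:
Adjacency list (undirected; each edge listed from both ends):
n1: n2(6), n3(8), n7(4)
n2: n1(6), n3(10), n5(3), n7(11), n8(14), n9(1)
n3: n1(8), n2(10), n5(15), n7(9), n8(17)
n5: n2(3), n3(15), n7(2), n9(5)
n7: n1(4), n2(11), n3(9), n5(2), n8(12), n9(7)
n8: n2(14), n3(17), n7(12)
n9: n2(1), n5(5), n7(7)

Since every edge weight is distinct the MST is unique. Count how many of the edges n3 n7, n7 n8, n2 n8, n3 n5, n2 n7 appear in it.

1

Kruskal's algorithm — process edges by increasing weight (ties by edge label):
n2 n9 (1): add — endpoints in different components.
n5 n7 (2): add — endpoints in different components.
n2 n5 (3): add — endpoints in different components.
n1 n7 (4): add — endpoints in different components.
n5 n9 (5): skip — n5 and n9 already connected.
n1 n2 (6): skip — n1 and n2 already connected.
n7 n9 (7): skip — n7 and n9 already connected.
n1 n3 (8): add — endpoints in different components.
n3 n7 (9): skip — n7 and n3 already connected.
n2 n3 (10): skip — n2 and n3 already connected.
n2 n7 (11): skip — n7 and n2 already connected.
n7 n8 (12): add — endpoints in different components.
MST edge set: {n2 n9, n5 n7, n2 n5, n1 n7, n1 n3, n7 n8}.
Of the listed edges, {n7 n8} are in the MST → 1.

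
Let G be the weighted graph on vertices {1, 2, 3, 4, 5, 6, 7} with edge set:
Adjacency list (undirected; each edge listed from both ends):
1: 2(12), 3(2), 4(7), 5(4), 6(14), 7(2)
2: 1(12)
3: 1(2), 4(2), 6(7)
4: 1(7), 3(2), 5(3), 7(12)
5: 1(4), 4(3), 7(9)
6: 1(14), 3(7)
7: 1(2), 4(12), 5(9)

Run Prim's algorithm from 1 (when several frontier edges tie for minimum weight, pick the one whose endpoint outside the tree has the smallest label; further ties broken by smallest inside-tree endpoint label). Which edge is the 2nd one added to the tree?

Prim's algorithm from 1:
Step 1: cheapest edge leaving the tree is 1–3 (2); add 3.
Step 2: cheapest edge leaving the tree is 3–4 (2); add 4.
Step 3: cheapest edge leaving the tree is 1–7 (2); add 7.
Step 4: cheapest edge leaving the tree is 4–5 (3); add 5.
Step 5: cheapest edge leaving the tree is 3–6 (7); add 6.
Step 6: cheapest edge leaving the tree is 1–2 (12); add 2.
The 2nd edge added is 3–4.

3-4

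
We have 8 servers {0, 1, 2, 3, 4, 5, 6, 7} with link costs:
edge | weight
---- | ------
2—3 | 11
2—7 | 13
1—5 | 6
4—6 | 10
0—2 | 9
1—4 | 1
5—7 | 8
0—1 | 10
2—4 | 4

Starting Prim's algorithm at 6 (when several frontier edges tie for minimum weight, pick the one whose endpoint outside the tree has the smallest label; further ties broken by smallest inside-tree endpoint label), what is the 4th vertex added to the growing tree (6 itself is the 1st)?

2

Prim, starting at 6.
Step 1: frontier [4—6 10] → take 4—6 (10); add 4.
Step 2: frontier [1—4 1, 2—4 4] → take 1—4 (1); add 1.
Step 3: frontier [1—5 6, 0—1 10, 2—4 4] → take 2—4 (4); add 2.
Step 4: frontier [1—5 6, 0—1 10, 0—2 9, 2—3 11, 2—7 13] → take 1—5 (6); add 5.
Step 5: frontier [0—1 10, 0—2 9, 2—3 11, 2—7 13, 5—7 8] → take 5—7 (8); add 7.
Step 6: frontier [0—1 10, 0—2 9, 2—3 11] → take 0—2 (9); add 0.
Step 7: frontier [2—3 11] → take 2—3 (11); add 3.
Vertex order: 6, 4, 1, 2, 5, 7, 0, 3. The 4th vertex is 2.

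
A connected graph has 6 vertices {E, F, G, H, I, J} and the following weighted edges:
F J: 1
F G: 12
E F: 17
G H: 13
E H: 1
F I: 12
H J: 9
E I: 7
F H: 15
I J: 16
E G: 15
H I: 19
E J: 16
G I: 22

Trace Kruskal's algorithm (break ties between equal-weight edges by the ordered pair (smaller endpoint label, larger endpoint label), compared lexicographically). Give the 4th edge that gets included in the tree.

Kruskal: consider edges lightest-first.
E H (1): add. Components now {E,H} {F} {G} {I} {J}
F J (1): add. Components now {E,H} {F,J} {G} {I}
E I (7): add. Components now {E,H,I} {F,J} {G}
H J (9): add. Components now {E,F,H,I,J} {G}
F G (12): add. Components now {E,F,G,H,I,J}
The 4th edge added is H J.

H-J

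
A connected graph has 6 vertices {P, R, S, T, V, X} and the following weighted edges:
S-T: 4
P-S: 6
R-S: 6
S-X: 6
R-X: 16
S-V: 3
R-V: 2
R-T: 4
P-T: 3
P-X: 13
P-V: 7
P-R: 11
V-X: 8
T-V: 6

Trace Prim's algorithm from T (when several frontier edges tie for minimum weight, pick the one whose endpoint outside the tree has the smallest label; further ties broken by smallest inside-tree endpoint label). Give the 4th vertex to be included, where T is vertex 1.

V

Grow the tree from T using Prim:
Step 1: cheapest edge leaving the tree is P-T (3); add P.
Step 2: cheapest edge leaving the tree is R-T (4); add R.
Step 3: cheapest edge leaving the tree is R-V (2); add V.
Step 4: cheapest edge leaving the tree is S-V (3); add S.
Step 5: cheapest edge leaving the tree is S-X (6); add X.
Vertex order: T, P, R, V, S, X. The 4th vertex is V.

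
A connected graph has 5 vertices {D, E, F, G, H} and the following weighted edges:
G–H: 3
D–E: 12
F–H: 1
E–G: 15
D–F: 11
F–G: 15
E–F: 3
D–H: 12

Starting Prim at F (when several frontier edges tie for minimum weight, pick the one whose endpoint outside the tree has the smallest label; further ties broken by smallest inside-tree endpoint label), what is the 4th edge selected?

Prim's algorithm from F:
Step 1: frontier [F–H 1, E–F 3, D–F 11, F–G 15] → take F–H (1); add H.
Step 2: frontier [E–F 3, D–F 11, F–G 15, G–H 3, D–H 12] → take E–F (3); add E.
Step 3: frontier [D–E 12, E–G 15, D–F 11, F–G 15, G–H 3, D–H 12] → take G–H (3); add G.
Step 4: frontier [D–E 12, D–F 11, D–H 12] → take D–F (11); add D.
The 4th edge added is D–F.

D-F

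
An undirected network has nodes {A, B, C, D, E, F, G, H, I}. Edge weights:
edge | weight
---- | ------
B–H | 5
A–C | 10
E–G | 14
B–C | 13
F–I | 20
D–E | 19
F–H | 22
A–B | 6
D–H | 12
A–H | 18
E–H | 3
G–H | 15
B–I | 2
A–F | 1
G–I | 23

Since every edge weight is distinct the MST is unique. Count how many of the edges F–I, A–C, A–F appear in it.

Kruskal's algorithm — process edges by increasing weight (ties by edge label):
A–F (1): add — endpoints in different components.
B–I (2): add — endpoints in different components.
E–H (3): add — endpoints in different components.
B–H (5): add — endpoints in different components.
A–B (6): add — endpoints in different components.
A–C (10): add — endpoints in different components.
D–H (12): add — endpoints in different components.
B–C (13): skip — B and C already connected.
E–G (14): add — endpoints in different components.
MST edge set: {A–F, B–I, E–H, B–H, A–B, A–C, D–H, E–G}.
Of the listed edges, {A–C, A–F} are in the MST → 2.

2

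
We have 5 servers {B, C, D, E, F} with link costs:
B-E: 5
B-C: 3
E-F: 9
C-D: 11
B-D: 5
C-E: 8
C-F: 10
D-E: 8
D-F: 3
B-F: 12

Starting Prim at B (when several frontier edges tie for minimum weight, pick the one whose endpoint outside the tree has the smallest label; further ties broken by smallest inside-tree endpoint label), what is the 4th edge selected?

Prim, starting at B.
Step 1: frontier [B-C 3, B-D 5, B-E 5, B-F 12] → take B-C (3); add C.
Step 2: frontier [B-D 5, B-E 5, B-F 12, C-E 8, C-F 10, C-D 11] → take B-D (5); add D.
Step 3: frontier [B-E 5, B-F 12, C-E 8, C-F 10, D-F 3, D-E 8] → take D-F (3); add F.
Step 4: frontier [B-E 5, C-E 8, D-E 8, E-F 9] → take B-E (5); add E.
The 4th edge added is B-E.

B-E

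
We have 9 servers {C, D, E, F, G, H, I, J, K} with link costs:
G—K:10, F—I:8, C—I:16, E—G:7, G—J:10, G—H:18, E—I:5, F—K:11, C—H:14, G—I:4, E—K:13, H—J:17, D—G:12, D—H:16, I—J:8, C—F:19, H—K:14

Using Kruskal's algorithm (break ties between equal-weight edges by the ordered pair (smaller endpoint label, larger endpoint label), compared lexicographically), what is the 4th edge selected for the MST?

I-J

Kruskal's algorithm — process edges by increasing weight (ties by edge label):
G—I (4): add — endpoints in different components.
E—I (5): add — endpoints in different components.
E—G (7): skip — E and G already connected.
F—I (8): add — endpoints in different components.
I—J (8): add — endpoints in different components.
G—J (10): skip — G and J already connected.
G—K (10): add — endpoints in different components.
F—K (11): skip — F and K already connected.
D—G (12): add — endpoints in different components.
E—K (13): skip — E and K already connected.
C—H (14): add — endpoints in different components.
H—K (14): add — endpoints in different components.
The 4th edge added is I—J.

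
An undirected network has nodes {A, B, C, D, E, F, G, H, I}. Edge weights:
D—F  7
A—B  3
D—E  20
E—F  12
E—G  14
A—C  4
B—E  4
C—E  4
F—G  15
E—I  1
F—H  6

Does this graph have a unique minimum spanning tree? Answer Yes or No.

Kruskal's algorithm — process edges by increasing weight (ties by edge label):
E—I (1): add — endpoints in different components.
A—B (3): add — endpoints in different components.
A—C (4): add — endpoints in different components.
B—E (4): add — endpoints in different components.
C—E (4): skip — C and E already connected.
F—H (6): add — endpoints in different components.
D—F (7): add — endpoints in different components.
E—F (12): add — endpoints in different components.
E—G (14): add — endpoints in different components.
Non-tree edge C—E has weight 4, equal to the heaviest edge on its tree cycle — swapping gives another MST of the same weight. Not unique.

No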